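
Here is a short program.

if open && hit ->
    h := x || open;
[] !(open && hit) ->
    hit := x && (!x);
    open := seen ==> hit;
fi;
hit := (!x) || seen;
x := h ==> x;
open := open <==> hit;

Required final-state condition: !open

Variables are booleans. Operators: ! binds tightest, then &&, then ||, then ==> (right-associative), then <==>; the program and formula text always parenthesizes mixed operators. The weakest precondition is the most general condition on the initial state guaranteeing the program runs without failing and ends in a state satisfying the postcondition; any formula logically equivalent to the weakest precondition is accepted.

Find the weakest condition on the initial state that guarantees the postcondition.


Working backward. After the program, !open must hold.
Before open := open <==> hit: !(open <==> hit)
Before x := h ==> x: !(open <==> hit)
Before hit := (!x) || seen: !(open <==> ((!x) || seen))
Then branch requires !(open <==> ((!x) || seen)); else branch requires !((!seen) <==> ((!x) || seen)).
Before the if: ((open && hit) ==> (!(open <==> ((!x) || seen)))) && ((!(open && hit)) ==> (!((!seen) <==> ((!x) || seen))))
Answer: WP = ((open && hit) ==> (!(open <==> ((!x) || seen)))) && ((!(open && hit)) ==> (!((!seen) <==> ((!x) || seen))))


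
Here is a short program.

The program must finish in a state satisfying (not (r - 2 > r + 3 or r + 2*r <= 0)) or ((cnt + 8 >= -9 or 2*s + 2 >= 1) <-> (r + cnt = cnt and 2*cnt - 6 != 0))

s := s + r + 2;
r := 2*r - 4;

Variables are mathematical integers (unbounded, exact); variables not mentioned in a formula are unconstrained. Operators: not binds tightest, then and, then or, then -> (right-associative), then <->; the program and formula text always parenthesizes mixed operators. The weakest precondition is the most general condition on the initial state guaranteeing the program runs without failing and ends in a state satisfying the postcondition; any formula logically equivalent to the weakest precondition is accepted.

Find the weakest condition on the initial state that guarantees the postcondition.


Working backward. After the program, the postcondition (not (r - 2 > r + 3 or r + 2*r <= 0)) or ((cnt + 8 >= -9 or 2*s + 2 >= 1) <-> (r + cnt = cnt and 2*cnt - 6 != 0)) must hold; in canonical form it is (not (3*r <= 0)) or ((cnt >= -17 or 2*s >= -1) <-> (r = 0 and 2*cnt != 6)).
Before r := 2*r - 4: (not (6*r <= 12)) or ((cnt >= -17 or 2*s >= -1) <-> (2*r = 4 and 2*cnt != 6))
Before s := s + r + 2: (not (6*r <= 12)) or ((cnt >= -17 or 2*r + 2*s >= -5) <-> (2*r = 4 and 2*cnt != 6))
Answer: WP = (not (6*r <= 12)) or ((cnt >= -17 or 2*r + 2*s >= -5) <-> (2*r = 4 and 2*cnt != 6))


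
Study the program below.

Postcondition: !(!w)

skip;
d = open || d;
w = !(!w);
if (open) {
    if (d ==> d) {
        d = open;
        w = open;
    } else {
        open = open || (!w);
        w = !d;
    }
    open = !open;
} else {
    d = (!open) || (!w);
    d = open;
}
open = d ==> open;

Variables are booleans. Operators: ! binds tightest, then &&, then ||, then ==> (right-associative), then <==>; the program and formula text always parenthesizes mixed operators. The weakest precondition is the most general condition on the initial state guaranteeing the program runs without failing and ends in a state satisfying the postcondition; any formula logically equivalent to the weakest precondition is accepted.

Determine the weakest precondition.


Working backward. After the program, the postcondition !(!w) must hold; in canonical form it is w.
Before open := d ==> open: w
Then branch requires open; else branch requires w.
Before the if: (!open) ==> w
Before w := !(!w): (!open) ==> w
Before d := open || d: (!open) ==> w
Before skip: (!open) ==> w
Answer: WP = (!open) ==> w


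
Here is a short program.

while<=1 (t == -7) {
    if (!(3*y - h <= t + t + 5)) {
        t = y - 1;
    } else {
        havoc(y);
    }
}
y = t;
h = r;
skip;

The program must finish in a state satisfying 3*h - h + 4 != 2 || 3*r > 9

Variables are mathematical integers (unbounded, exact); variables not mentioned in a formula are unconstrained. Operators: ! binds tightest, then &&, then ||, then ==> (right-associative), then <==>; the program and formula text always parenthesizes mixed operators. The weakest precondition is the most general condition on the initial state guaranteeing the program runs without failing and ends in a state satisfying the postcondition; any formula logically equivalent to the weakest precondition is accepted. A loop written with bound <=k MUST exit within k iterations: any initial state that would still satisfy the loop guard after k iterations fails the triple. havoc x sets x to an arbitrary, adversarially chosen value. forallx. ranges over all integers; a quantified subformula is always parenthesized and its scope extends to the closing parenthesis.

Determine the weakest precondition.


Working backward. After the program, the postcondition 3*h - h + 4 != 2 || 3*r > 9 must hold; in canonical form it is 2*h != -2 || 3*r > 9.
Before skip: 2*h != -2 || 3*r > 9
Before h := r: 2*r != -2 || 3*r > 9
Before y := t: 2*r != -2 || 3*r > 9
Before the loop (bound <=1), unroll the exhaustion recursion (WP_0 = exit-now case; WP_j = one more guarded iteration, up to j = 1):
  WP_0: (!(t == -7)) && (2*r != -2 || 3*r > 9)
  WP_1: (t == -7 ==> (((!(3*y <= h + 2*t + 5)) ==> ((!(y == -6)) && (2*r != -2 || 3*r > 9))) && (3*y <= h + 2*t + 5 ==> ((!(t == -7)) && (2*r != -2 || 3*r > 9))))) && ((!(t == -7)) ==> (2*r != -2 || 3*r > 9))
So before the loop: (t == -7 ==> (((!(3*y <= h + 2*t + 5)) ==> ((!(y == -6)) && (2*r != -2 || 3*r > 9))) && (3*y <= h + 2*t + 5 ==> ((!(t == -7)) && (2*r != -2 || 3*r > 9))))) && ((!(t == -7)) ==> (2*r != -2 || 3*r > 9))
Answer: WP = (t == -7 ==> (((!(3*y <= h + 2*t + 5)) ==> ((!(y == -6)) && (2*r != -2 || 3*r > 9))) && (3*y <= h + 2*t + 5 ==> ((!(t == -7)) && (2*r != -2 || 3*r > 9))))) && ((!(t == -7)) ==> (2*r != -2 || 3*r > 9))


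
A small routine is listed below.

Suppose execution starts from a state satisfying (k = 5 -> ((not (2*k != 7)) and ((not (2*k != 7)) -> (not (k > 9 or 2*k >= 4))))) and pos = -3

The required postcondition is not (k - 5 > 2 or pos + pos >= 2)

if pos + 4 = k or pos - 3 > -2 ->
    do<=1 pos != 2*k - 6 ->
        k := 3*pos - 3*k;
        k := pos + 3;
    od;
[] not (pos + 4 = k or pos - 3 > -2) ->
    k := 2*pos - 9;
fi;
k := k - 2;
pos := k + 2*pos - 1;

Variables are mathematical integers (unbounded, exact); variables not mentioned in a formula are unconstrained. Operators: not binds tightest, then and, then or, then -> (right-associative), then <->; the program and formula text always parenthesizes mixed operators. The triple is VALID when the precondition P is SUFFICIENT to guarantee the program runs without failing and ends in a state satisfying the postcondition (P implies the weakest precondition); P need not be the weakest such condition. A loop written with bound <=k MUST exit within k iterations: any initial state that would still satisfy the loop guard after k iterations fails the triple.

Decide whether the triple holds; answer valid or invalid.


Working backward. After the program, the postcondition not (k - 5 > 2 or pos + pos >= 2) must hold; in canonical form it is not (k > 7 or 2*pos >= 2).
Before pos := k + 2*pos - 1: not (k > 7 or 2*k + 4*pos >= 4)
Before k := k - 2: not (k > 9 or 2*k + 4*pos >= 8)
Then branch requires (pos != 2*k - 6 -> ((not (pos != 0)) and (not (pos > 6 or 6*pos >= 2)))) and ((not (pos != 2*k - 6)) -> (not (k > 9 or 2*k + 4*pos >= 8))); else branch requires not (2*pos > 18 or 8*pos >= 26).
Before the if: ((pos = k - 4 or pos > 1) -> ((pos != 2*k - 6 -> ((not (pos != 0)) and (not (pos > 6 or 6*pos >= 2)))) and ((not (pos != 2*k - 6)) -> (not (k > 9 or 2*k + 4*pos >= 8))))) and ((not (pos = k - 4 or pos > 1)) -> (not (2*pos > 18 or 8*pos >= 26)))
The weakest precondition is ((pos = k - 4 or pos > 1) -> ((pos != 2*k - 6 -> ((not (pos != 0)) and (not (pos > 6 or 6*pos >= 2)))) and ((not (pos != 2*k - 6)) -> (not (k > 9 or 2*k + 4*pos >= 8))))) and ((not (pos = k - 4 or pos > 1)) -> (not (2*pos > 18 or 8*pos >= 26))).
Check whether (k = 5 -> ((not (2*k != 7)) and ((not (2*k != 7)) -> (not (k > 9 or 2*k >= 4))))) and pos = -3 implies it.
Countermodel: at the initial state k = 1, pos = -3, the precondition holds but the weakest precondition fails.
Answer: invalid


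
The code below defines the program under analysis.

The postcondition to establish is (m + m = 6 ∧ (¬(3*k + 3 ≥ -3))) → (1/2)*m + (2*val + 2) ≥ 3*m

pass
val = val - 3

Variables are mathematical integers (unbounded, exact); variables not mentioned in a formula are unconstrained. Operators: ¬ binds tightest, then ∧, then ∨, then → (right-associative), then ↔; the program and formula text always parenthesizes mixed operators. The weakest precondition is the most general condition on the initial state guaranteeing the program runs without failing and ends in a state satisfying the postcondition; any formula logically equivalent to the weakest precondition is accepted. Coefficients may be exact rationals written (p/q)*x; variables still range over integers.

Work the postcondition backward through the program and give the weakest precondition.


Working backward. After the program, the postcondition (m + m = 6 ∧ (¬(3*k + 3 ≥ -3))) → (1/2)*m + (2*val + 2) ≥ 3*m must hold; in canonical form it is (2*m = 6 ∧ (¬(3*k ≥ -6))) → 2*val ≥ (5/2)*m - 2.
Before val := val - 3: (2*m = 6 ∧ (¬(3*k ≥ -6))) → 2*val ≥ (5/2)*m + 4
Before skip: (2*m = 6 ∧ (¬(3*k ≥ -6))) → 2*val ≥ (5/2)*m + 4
Answer: WP = (2*m = 6 ∧ (¬(3*k ≥ -6))) → 2*val ≥ (5/2)*m + 4


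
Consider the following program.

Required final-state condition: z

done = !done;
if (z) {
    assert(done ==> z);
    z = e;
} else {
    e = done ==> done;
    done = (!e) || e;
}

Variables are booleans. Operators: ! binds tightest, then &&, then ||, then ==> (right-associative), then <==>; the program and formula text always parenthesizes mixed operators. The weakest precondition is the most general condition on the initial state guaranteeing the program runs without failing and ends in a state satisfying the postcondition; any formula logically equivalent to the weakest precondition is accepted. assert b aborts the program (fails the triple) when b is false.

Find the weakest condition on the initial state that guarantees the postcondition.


Working backward. After the program, z must hold.
Then branch requires (done ==> z) && e; else branch requires z.
Before the if: (z ==> ((done ==> z) && e)) && ((!z) ==> z)
Before done := !done: (z ==> (((!done) ==> z) && e)) && ((!z) ==> z)
Answer: WP = (z ==> (((!done) ==> z) && e)) && ((!z) ==> z)


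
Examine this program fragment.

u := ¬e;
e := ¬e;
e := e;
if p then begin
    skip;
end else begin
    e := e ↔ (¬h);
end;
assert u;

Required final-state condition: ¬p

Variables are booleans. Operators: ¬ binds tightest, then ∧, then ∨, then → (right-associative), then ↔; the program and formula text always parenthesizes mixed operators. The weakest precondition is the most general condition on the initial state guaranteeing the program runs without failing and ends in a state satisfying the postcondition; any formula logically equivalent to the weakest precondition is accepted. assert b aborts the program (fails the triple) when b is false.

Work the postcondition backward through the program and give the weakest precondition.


Working backward. After the program, ¬p must hold.
Before assert u: u ∧ (¬p)
Then branch requires u ∧ (¬p); else branch requires u ∧ (¬p).
Before the if: (p → (u ∧ (¬p))) ∧ ((¬p) → (u ∧ (¬p)))
Before e := e: (p → (u ∧ (¬p))) ∧ ((¬p) → (u ∧ (¬p)))
Before e := ¬e: (p → (u ∧ (¬p))) ∧ ((¬p) → (u ∧ (¬p)))
Before u := ¬e: (p → ((¬e) ∧ (¬p))) ∧ ((¬p) → ((¬e) ∧ (¬p)))
Answer: WP = (p → ((¬e) ∧ (¬p))) ∧ ((¬p) → ((¬e) ∧ (¬p)))


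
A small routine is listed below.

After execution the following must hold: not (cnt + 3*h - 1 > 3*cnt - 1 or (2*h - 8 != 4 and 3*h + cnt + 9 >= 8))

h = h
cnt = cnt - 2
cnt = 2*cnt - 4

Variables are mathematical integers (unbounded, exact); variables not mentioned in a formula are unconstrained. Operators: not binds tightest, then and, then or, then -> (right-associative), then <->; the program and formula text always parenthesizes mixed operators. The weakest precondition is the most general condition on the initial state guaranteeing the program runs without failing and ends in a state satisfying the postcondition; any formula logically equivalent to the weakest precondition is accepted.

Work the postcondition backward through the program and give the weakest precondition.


Working backward. After the program, the postcondition not (cnt + 3*h - 1 > 3*cnt - 1 or (2*h - 8 != 4 and 3*h + cnt + 9 >= 8)) must hold; in canonical form it is not (3*h > 2*cnt or (2*h != 12 and cnt + 3*h >= -1)).
Before cnt := 2*cnt - 4: not (3*h > 4*cnt - 8 or (2*h != 12 and 2*cnt + 3*h >= 3))
Before cnt := cnt - 2: not (3*h > 4*cnt - 16 or (2*h != 12 and 2*cnt + 3*h >= 7))
Before h := h: not (3*h > 4*cnt - 16 or (2*h != 12 and 2*cnt + 3*h >= 7))
Answer: WP = not (3*h > 4*cnt - 16 or (2*h != 12 and 2*cnt + 3*h >= 7))


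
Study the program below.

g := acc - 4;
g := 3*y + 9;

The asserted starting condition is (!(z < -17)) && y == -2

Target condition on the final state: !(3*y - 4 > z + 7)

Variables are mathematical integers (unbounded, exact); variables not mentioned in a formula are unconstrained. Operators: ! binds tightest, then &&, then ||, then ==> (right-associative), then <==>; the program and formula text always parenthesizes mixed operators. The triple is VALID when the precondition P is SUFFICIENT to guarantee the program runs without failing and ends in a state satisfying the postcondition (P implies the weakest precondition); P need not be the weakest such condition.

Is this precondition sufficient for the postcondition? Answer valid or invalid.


Working backward. After the program, the postcondition !(3*y - 4 > z + 7) must hold; in canonical form it is !(3*y > z + 11).
Before g := 3*y + 9: !(3*y > z + 11)
Before g := acc - 4: !(3*y > z + 11)
The weakest precondition is !(3*y > z + 11).
Check whether (!(z < -17)) && y == -2 implies it.
Every state satisfying the precondition satisfies the weakest precondition: the implication holds.
Answer: valid


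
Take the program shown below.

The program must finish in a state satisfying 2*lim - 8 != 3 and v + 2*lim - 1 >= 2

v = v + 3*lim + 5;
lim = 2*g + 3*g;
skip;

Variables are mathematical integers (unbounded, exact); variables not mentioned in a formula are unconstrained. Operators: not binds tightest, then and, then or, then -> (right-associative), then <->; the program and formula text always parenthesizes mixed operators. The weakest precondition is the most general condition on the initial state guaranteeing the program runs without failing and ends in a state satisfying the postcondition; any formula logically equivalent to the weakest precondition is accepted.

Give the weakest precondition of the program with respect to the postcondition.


Working backward. After the program, the postcondition 2*lim - 8 != 3 and v + 2*lim - 1 >= 2 must hold; in canonical form it is 2*lim != 11 and 2*lim + v >= 3.
Before skip: 2*lim != 11 and 2*lim + v >= 3
Before lim := 2*g + 3*g: 10*g != 11 and 10*g + v >= 3
Before v := v + 3*lim + 5: 10*g != 11 and 10*g + 3*lim + v >= -2
Answer: WP = 10*g != 11 and 10*g + 3*lim + v >= -2


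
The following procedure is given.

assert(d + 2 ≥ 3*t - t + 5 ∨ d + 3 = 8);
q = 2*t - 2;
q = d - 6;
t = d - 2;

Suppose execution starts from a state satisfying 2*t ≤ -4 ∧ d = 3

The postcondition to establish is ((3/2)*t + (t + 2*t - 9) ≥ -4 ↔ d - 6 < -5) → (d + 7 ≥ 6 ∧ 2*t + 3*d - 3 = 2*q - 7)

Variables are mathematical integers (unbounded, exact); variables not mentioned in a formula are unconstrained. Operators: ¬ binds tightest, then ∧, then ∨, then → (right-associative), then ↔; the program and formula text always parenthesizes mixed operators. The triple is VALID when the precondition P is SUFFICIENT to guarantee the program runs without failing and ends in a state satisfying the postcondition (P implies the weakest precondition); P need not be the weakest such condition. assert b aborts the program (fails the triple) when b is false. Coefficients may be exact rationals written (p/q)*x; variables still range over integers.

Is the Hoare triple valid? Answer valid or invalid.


Working backward. After the program, the postcondition ((3/2)*t + (t + 2*t - 9) ≥ -4 ↔ d - 6 < -5) → (d + 7 ≥ 6 ∧ 2*t + 3*d - 3 = 2*q - 7) must hold; in canonical form it is ((9/2)*t ≥ 5 ↔ d < 1) → (d ≥ -1 ∧ 3*d + 2*t = 2*q - 4).
Before t := d - 2: ((9/2)*d ≥ 14 ↔ d < 1) → (d ≥ -1 ∧ 5*d = 2*q)
Before q := d - 6: ((9/2)*d ≥ 14 ↔ d < 1) → (d ≥ -1 ∧ 3*d = -12)
Before q := 2*t - 2: ((9/2)*d ≥ 14 ↔ d < 1) → (d ≥ -1 ∧ 3*d = -12)
Before assert d + 2 ≥ 3*t - t + 5 ∨ d + 3 = 8: (d ≥ 2*t + 3 ∨ d = 5) ∧ (((9/2)*d ≥ 14 ↔ d < 1) → (d ≥ -1 ∧ 3*d = -12))
The weakest precondition is (d ≥ 2*t + 3 ∨ d = 5) ∧ (((9/2)*d ≥ 14 ↔ d < 1) → (d ≥ -1 ∧ 3*d = -12)).
Check whether 2*t ≤ -4 ∧ d = 3 implies it.
Countermodel: at the initial state d = 3, t = -2, the precondition holds but the weakest precondition fails.
Answer: invalid


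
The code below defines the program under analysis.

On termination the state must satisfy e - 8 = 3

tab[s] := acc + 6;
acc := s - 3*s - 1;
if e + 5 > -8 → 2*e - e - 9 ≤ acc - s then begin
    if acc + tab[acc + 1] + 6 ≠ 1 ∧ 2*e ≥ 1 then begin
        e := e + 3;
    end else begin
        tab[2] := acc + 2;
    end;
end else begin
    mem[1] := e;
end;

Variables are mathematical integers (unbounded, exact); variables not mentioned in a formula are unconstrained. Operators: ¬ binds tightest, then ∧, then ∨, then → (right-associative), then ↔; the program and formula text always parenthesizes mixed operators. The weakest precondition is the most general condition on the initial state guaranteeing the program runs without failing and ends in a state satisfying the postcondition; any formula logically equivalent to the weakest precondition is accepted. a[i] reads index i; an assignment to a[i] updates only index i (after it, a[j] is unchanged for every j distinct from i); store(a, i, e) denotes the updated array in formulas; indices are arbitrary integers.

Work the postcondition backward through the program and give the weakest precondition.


Working backward. After the program, the postcondition e - 8 = 3 must hold; in canonical form it is e = 11.
Then branch requires ((tab[acc + 1] + acc ≠ -5 ∧ 2*e ≥ 1) → e = 8) ∧ ((¬(tab[acc + 1] + acc ≠ -5 ∧ 2*e ≥ 1)) → e = 11); else branch requires e = 11.
Before the if: ((e > -13 → e + s ≤ acc + 9) → (((tab[acc + 1] + acc ≠ -5 ∧ 2*e ≥ 1) → e = 8) ∧ ((¬(tab[acc + 1] + acc ≠ -5 ∧ 2*e ≥ 1)) → e = 11))) ∧ ((¬(e > -13 → e + s ≤ acc + 9)) → e = 11)
Before acc := s - 3*s - 1: ((e > -13 → e + 3*s ≤ 8) → (((tab[-2*s] ≠ 2*s - 4 ∧ 2*e ≥ 1) → e = 8) ∧ ((¬(tab[-2*s] ≠ 2*s - 4 ∧ 2*e ≥ 1)) → e = 11))) ∧ ((¬(e > -13 → e + 3*s ≤ 8)) → e = 11)
Before tab[s] := acc + 6: ((e > -13 → e + 3*s ≤ 8) → (((store(tab, s, acc + 6)[-2*s] ≠ 2*s - 4 ∧ 2*e ≥ 1) → e = 8) ∧ ((¬(store(tab, s, acc + 6)[-2*s] ≠ 2*s - 4 ∧ 2*e ≥ 1)) → e = 11))) ∧ ((¬(e > -13 → e + 3*s ≤ 8)) → e = 11)
Answer: WP = ((e > -13 → e + 3*s ≤ 8) → (((store(tab, s, acc + 6)[-2*s] ≠ 2*s - 4 ∧ 2*e ≥ 1) → e = 8) ∧ ((¬(store(tab, s, acc + 6)[-2*s] ≠ 2*s - 4 ∧ 2*e ≥ 1)) → e = 11))) ∧ ((¬(e > -13 → e + 3*s ≤ 8)) → e = 11)


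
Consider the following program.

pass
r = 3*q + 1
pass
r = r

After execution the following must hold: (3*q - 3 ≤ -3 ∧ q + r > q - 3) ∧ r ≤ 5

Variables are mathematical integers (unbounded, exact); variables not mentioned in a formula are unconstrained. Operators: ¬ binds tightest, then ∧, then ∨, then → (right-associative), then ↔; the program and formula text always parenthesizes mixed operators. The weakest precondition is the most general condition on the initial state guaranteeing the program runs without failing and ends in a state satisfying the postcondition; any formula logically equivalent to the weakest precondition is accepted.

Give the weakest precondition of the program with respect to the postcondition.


Working backward. After the program, the postcondition (3*q - 3 ≤ -3 ∧ q + r > q - 3) ∧ r ≤ 5 must hold; in canonical form it is 3*q ≤ 0 ∧ r > -3 ∧ r ≤ 5.
Before r := r: 3*q ≤ 0 ∧ r > -3 ∧ r ≤ 5
Before skip: 3*q ≤ 0 ∧ r > -3 ∧ r ≤ 5
Before r := 3*q + 1: 3*q ≤ 0 ∧ 3*q > -4 ∧ 3*q ≤ 4
Before skip: 3*q ≤ 0 ∧ 3*q > -4 ∧ 3*q ≤ 4
Answer: WP = 3*q ≤ 0 ∧ 3*q > -4 ∧ 3*q ≤ 4


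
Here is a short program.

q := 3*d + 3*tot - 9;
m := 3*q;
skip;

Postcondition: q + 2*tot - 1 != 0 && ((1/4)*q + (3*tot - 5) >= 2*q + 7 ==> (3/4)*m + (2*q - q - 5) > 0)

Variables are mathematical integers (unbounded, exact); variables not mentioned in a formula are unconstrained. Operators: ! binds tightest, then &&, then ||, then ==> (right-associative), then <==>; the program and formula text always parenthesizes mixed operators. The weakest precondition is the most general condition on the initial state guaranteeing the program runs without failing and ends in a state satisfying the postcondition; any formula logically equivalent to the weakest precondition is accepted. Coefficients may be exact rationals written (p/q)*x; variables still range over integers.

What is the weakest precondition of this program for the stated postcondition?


Working backward. After the program, the postcondition q + 2*tot - 1 != 0 && ((1/4)*q + (3*tot - 5) >= 2*q + 7 ==> (3/4)*m + (2*q - q - 5) > 0) must hold; in canonical form it is q + 2*tot != 1 && (3*tot >= (7/4)*q + 12 ==> (3/4)*m + q > 5).
Before skip: q + 2*tot != 1 && (3*tot >= (7/4)*q + 12 ==> (3/4)*m + q > 5)
Before m := 3*q: q + 2*tot != 1 && (3*tot >= (7/4)*q + 12 ==> (13/4)*q > 5)
Before q := 3*d + 3*tot - 9: 3*d + 5*tot != 10 && ((21/4)*d + (9/4)*tot <= 15/4 ==> (39/4)*d + (39/4)*tot > 137/4)
Answer: WP = 3*d + 5*tot != 10 && ((21/4)*d + (9/4)*tot <= 15/4 ==> (39/4)*d + (39/4)*tot > 137/4)


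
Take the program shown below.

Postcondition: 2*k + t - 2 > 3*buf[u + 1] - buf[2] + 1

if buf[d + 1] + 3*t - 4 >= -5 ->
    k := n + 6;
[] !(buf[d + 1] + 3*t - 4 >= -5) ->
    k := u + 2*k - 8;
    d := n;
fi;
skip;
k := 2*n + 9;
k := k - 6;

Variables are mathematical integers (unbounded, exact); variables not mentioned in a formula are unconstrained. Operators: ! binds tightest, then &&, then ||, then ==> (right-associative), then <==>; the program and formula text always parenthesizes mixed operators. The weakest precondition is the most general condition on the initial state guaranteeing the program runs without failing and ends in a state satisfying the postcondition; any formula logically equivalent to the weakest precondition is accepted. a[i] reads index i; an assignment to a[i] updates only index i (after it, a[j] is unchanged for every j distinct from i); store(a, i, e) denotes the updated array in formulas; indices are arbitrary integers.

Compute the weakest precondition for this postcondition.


Working backward. After the program, the postcondition 2*k + t - 2 > 3*buf[u + 1] - buf[2] + 1 must hold; in canonical form it is buf[2] + 2*k + t > 3*buf[u + 1] + 3.
Before k := k - 6: buf[2] + 2*k + t > 3*buf[u + 1] + 15
Before k := 2*n + 9: buf[2] + 4*n + t > 3*buf[u + 1] - 3
Before skip: buf[2] + 4*n + t > 3*buf[u + 1] - 3
Then branch requires buf[2] + 4*n + t > 3*buf[u + 1] - 3; else branch requires buf[2] + 4*n + t > 3*buf[u + 1] - 3.
Before the if: (buf[d + 1] + 3*t >= -1 ==> buf[2] + 4*n + t > 3*buf[u + 1] - 3) && ((!(buf[d + 1] + 3*t >= -1)) ==> buf[2] + 4*n + t > 3*buf[u + 1] - 3)
Answer: WP = (buf[d + 1] + 3*t >= -1 ==> buf[2] + 4*n + t > 3*buf[u + 1] - 3) && ((!(buf[d + 1] + 3*t >= -1)) ==> buf[2] + 4*n + t > 3*buf[u + 1] - 3)


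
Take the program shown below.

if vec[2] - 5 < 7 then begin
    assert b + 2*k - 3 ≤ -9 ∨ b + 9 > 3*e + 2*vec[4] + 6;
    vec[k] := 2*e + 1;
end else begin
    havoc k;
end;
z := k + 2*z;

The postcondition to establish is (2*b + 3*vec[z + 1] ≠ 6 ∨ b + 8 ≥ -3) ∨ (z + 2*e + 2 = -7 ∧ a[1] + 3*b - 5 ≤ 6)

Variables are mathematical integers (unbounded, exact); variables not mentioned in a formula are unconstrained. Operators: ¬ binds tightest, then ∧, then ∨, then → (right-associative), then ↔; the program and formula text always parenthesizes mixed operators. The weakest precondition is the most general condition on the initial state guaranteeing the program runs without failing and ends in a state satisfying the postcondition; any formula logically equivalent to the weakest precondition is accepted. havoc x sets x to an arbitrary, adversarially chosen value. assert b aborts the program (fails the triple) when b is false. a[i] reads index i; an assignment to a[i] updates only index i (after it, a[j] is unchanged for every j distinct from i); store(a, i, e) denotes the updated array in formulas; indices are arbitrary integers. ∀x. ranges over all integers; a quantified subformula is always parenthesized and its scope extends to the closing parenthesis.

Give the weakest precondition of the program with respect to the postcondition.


Working backward. After the program, the postcondition (2*b + 3*vec[z + 1] ≠ 6 ∨ b + 8 ≥ -3) ∨ (z + 2*e + 2 = -7 ∧ a[1] + 3*b - 5 ≤ 6) must hold; in canonical form it is 3*vec[z + 1] + 2*b ≠ 6 ∨ b ≥ -11 ∨ (2*e + z = -9 ∧ a[1] + 3*b ≤ 11).
Before z := k + 2*z: 3*vec[k + 2*z + 1] + 2*b ≠ 6 ∨ b ≥ -11 ∨ (2*e + k + 2*z = -9 ∧ a[1] + 3*b ≤ 11)
Then branch requires (b + 2*k ≤ -6 ∨ b > 2*vec[4] + 3*e - 3) ∧ (3*store(vec, k, 2*e + 1)[k + 2*z + 1] + 2*b ≠ 6 ∨ b ≥ -11 ∨ (2*e + k + 2*z = -9 ∧ a[1] + 3*b ≤ 11)); else branch requires ∀k_1. (3*vec[k_1 + 2*z + 1] + 2*b ≠ 6 ∨ b ≥ -11 ∨ (2*e + k_1 + 2*z = -9 ∧ a[1] + 3*b ≤ 11)).
Before the if: (vec[2] < 12 → ((b + 2*k ≤ -6 ∨ b > 2*vec[4] + 3*e - 3) ∧ (3*store(vec, k, 2*e + 1)[k + 2*z + 1] + 2*b ≠ 6 ∨ b ≥ -11 ∨ (2*e + k + 2*z = -9 ∧ a[1] + 3*b ≤ 11)))) ∧ ((¬(vec[2] < 12)) → (∀k_1. (3*vec[k_1 + 2*z + 1] + 2*b ≠ 6 ∨ b ≥ -11 ∨ (2*e + k_1 + 2*z = -9 ∧ a[1] + 3*b ≤ 11))))
Answer: WP = (vec[2] < 12 → ((b + 2*k ≤ -6 ∨ b > 2*vec[4] + 3*e - 3) ∧ (3*store(vec, k, 2*e + 1)[k + 2*z + 1] + 2*b ≠ 6 ∨ b ≥ -11 ∨ (2*e + k + 2*z = -9 ∧ a[1] + 3*b ≤ 11)))) ∧ ((¬(vec[2] < 12)) → (∀k_1. (3*vec[k_1 + 2*z + 1] + 2*b ≠ 6 ∨ b ≥ -11 ∨ (2*e + k_1 + 2*z = -9 ∧ a[1] + 3*b ≤ 11))))


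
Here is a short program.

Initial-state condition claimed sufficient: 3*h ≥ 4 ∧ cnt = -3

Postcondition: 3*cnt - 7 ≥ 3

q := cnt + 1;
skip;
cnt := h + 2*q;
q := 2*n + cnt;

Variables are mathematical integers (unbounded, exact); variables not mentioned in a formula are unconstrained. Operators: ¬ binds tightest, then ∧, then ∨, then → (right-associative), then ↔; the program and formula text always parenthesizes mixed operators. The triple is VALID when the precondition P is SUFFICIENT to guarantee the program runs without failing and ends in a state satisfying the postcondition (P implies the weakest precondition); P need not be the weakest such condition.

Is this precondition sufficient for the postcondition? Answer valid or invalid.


Working backward. After the program, the postcondition 3*cnt - 7 ≥ 3 must hold; in canonical form it is 3*cnt ≥ 10.
Before q := 2*n + cnt: 3*cnt ≥ 10
Before cnt := h + 2*q: 3*h + 6*q ≥ 10
Before skip: 3*h + 6*q ≥ 10
Before q := cnt + 1: 6*cnt + 3*h ≥ 4
The weakest precondition is 6*cnt + 3*h ≥ 4.
Check whether 3*h ≥ 4 ∧ cnt = -3 implies it.
Countermodel: at the initial state cnt = -3, h = 2, the precondition holds but the weakest precondition fails.
Answer: invalid


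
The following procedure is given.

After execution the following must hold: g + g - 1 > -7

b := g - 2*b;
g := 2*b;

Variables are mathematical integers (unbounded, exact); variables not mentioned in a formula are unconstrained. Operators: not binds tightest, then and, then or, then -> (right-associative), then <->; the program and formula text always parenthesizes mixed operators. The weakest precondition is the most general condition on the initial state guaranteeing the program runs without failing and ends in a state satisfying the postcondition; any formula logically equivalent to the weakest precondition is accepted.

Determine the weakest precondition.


Working backward. After the program, the postcondition g + g - 1 > -7 must hold; in canonical form it is 2*g > -6.
Before g := 2*b: 4*b > -6
Before b := g - 2*b: 4*g > 8*b - 6
Answer: WP = 4*g > 8*b - 6


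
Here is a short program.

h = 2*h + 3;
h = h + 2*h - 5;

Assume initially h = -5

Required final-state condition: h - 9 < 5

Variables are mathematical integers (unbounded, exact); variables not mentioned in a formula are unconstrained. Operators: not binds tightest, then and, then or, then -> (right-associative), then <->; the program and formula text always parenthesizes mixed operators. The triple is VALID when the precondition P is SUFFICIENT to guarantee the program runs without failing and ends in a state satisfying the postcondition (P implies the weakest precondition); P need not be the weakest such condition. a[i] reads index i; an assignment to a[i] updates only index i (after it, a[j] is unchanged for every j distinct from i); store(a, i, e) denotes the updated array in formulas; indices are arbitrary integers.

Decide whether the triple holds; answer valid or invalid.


Working backward. After the program, the postcondition h - 9 < 5 must hold; in canonical form it is h < 14.
Before h := h + 2*h - 5: 3*h < 19
Before h := 2*h + 3: 6*h < 10
The weakest precondition is 6*h < 10.
Check whether h = -5 implies it.
Every state satisfying the precondition satisfies the weakest precondition: the implication holds.
Answer: valid


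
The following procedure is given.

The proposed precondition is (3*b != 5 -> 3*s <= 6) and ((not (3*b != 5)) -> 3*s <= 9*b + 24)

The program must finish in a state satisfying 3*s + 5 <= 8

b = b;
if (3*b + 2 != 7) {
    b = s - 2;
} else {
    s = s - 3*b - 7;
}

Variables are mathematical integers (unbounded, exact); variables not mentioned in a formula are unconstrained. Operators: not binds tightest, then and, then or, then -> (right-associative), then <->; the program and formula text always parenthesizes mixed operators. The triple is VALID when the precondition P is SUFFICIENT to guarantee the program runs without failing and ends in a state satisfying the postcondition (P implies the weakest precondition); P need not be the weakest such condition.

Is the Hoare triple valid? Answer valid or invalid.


Working backward. After the program, the postcondition 3*s + 5 <= 8 must hold; in canonical form it is 3*s <= 3.
Then branch requires 3*s <= 3; else branch requires 3*s <= 9*b + 24.
Before the if: (3*b != 5 -> 3*s <= 3) and ((not (3*b != 5)) -> 3*s <= 9*b + 24)
Before b := b: (3*b != 5 -> 3*s <= 3) and ((not (3*b != 5)) -> 3*s <= 9*b + 24)
The weakest precondition is (3*b != 5 -> 3*s <= 3) and ((not (3*b != 5)) -> 3*s <= 9*b + 24).
Check whether (3*b != 5 -> 3*s <= 6) and ((not (3*b != 5)) -> 3*s <= 9*b + 24) implies it.
Countermodel: at the initial state b = 0, s = 2, the precondition holds but the weakest precondition fails.
Answer: invalid


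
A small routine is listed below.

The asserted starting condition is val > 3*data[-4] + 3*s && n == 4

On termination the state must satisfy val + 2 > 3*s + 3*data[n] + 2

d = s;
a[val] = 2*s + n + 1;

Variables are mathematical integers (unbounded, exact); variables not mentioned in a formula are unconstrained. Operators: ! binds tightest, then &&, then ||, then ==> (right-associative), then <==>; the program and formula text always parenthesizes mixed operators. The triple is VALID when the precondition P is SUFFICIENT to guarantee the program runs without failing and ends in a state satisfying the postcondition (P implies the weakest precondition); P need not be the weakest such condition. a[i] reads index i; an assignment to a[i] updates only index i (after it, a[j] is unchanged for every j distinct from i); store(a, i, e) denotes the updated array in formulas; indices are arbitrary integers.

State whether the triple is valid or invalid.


Working backward. After the program, the postcondition val + 2 > 3*s + 3*data[n] + 2 must hold; in canonical form it is val > 3*data[n] + 3*s.
Before a[val] := 2*s + n + 1: val > 3*data[n] + 3*s
Before d := s: val > 3*data[n] + 3*s
The weakest precondition is val > 3*data[n] + 3*s.
Check whether val > 3*data[-4] + 3*s && n == 4 implies it.
Countermodel: at the initial state data = {[-4] = -1, [4] = 0, elsewhere -1}, n = 4, s = 0, val = -2, the precondition holds but the weakest precondition fails.
Answer: invalid


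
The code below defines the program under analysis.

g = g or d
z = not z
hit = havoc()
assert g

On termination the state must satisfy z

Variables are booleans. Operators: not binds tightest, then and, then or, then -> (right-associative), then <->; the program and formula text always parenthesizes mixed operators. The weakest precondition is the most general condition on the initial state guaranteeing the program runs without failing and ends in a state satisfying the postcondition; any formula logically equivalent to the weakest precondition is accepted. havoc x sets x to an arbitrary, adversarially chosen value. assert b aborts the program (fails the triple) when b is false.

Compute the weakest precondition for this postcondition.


Working backward. After the program, z must hold.
Before assert g: g and z
Before havoc hit: g and z
Before z := not z: g and (not z)
Before g := g or d: (g or d) and (not z)
Answer: WP = (g or d) and (not z)


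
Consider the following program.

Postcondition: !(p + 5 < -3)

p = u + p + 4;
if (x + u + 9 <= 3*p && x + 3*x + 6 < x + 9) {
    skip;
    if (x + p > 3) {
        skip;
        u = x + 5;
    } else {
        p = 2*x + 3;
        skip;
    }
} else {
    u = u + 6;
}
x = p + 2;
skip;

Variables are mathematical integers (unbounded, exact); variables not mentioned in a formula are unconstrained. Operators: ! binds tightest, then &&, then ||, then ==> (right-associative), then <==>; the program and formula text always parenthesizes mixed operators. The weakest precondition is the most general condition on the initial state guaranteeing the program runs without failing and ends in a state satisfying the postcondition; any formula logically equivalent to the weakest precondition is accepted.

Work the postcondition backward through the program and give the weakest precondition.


Working backward. After the program, the postcondition !(p + 5 < -3) must hold; in canonical form it is !(p < -8).
Before skip: !(p < -8)
Before x := p + 2: !(p < -8)
Then branch requires (p + x > 3 ==> (!(p < -8))) && ((!(p + x > 3)) ==> (!(2*x < -11))); else branch requires !(p < -8).
Before the if: ((u + x <= 3*p - 9 && 3*x < 3) ==> ((p + x > 3 ==> (!(p < -8))) && ((!(p + x > 3)) ==> (!(2*x < -11))))) && ((!(u + x <= 3*p - 9 && 3*x < 3)) ==> (!(p < -8)))
Before p := u + p + 4: ((x <= 3*p + 2*u + 3 && 3*x < 3) ==> ((p + u + x > -1 ==> (!(p + u < -12))) && ((!(p + u + x > -1)) ==> (!(2*x < -11))))) && ((!(x <= 3*p + 2*u + 3 && 3*x < 3)) ==> (!(p + u < -12)))
Answer: WP = ((x <= 3*p + 2*u + 3 && 3*x < 3) ==> ((p + u + x > -1 ==> (!(p + u < -12))) && ((!(p + u + x > -1)) ==> (!(2*x < -11))))) && ((!(x <= 3*p + 2*u + 3 && 3*x < 3)) ==> (!(p + u < -12)))


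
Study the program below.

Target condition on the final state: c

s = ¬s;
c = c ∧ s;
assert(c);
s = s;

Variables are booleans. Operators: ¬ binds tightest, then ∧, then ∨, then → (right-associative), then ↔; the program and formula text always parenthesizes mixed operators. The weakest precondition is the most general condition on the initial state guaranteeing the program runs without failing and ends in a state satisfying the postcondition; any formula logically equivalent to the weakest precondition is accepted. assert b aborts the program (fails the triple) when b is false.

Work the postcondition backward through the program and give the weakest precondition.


Working backward. After the program, c must hold.
Before s := s: c
Before assert c: c
Before c := c ∧ s: c ∧ s
Before s := ¬s: c ∧ (¬s)
Answer: WP = c ∧ (¬s)


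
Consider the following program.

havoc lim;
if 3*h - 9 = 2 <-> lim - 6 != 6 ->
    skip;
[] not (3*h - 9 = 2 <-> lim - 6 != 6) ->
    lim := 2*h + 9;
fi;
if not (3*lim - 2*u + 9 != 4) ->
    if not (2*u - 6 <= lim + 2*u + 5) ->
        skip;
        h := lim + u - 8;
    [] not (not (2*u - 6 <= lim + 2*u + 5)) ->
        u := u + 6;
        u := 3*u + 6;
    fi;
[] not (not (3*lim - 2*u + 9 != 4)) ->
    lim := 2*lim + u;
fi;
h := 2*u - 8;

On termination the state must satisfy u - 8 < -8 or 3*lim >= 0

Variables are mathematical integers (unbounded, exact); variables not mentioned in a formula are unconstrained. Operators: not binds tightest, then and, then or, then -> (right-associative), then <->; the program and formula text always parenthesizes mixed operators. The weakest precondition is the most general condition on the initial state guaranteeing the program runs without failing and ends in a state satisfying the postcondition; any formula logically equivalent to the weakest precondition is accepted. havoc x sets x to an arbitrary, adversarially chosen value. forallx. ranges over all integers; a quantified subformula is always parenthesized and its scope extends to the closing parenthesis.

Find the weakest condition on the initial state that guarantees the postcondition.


Working backward. After the program, the postcondition u - 8 < -8 or 3*lim >= 0 must hold; in canonical form it is u < 0 or 3*lim >= 0.
Before h := 2*u - 8: u < 0 or 3*lim >= 0
Then branch requires ((not (lim >= -11)) -> (u < 0 or 3*lim >= 0)) and (lim >= -11 -> (3*u < -24 or 3*lim >= 0)); else branch requires u < 0 or 6*lim + 3*u >= 0.
Before the if: ((not (3*lim != 2*u - 5)) -> (((not (lim >= -11)) -> (u < 0 or 3*lim >= 0)) and (lim >= -11 -> (3*u < -24 or 3*lim >= 0)))) and (3*lim != 2*u - 5 -> (u < 0 or 6*lim + 3*u >= 0))
Then branch requires ((not (3*lim != 2*u - 5)) -> (((not (lim >= -11)) -> (u < 0 or 3*lim >= 0)) and (lim >= -11 -> (3*u < -24 or 3*lim >= 0)))) and (3*lim != 2*u - 5 -> (u < 0 or 6*lim + 3*u >= 0)); else branch requires ((not (6*h != 2*u - 32)) -> (((not (2*h >= -20)) -> (u < 0 or 6*h >= -27)) and (2*h >= -20 -> (3*u < -24 or 6*h >= -27)))) and (6*h != 2*u - 32 -> (u < 0 or 12*h + 3*u >= -54)).
Before the if: ((3*h = 11 <-> lim != 12) -> (((not (3*lim != 2*u - 5)) -> (((not (lim >= -11)) -> (u < 0 or 3*lim >= 0)) and (lim >= -11 -> (3*u < -24 or 3*lim >= 0)))) and (3*lim != 2*u - 5 -> (u < 0 or 6*lim + 3*u >= 0)))) and ((not (3*h = 11 <-> lim != 12)) -> (((not (6*h != 2*u - 32)) -> (((not (2*h >= -20)) -> (u < 0 or 6*h >= -27)) and (2*h >= -20 -> (3*u < -24 or 6*h >= -27)))) and (6*h != 2*u - 32 -> (u < 0 or 12*h + 3*u >= -54))))
Before havoc lim: forall lim_1. (((3*h = 11 <-> lim_1 != 12) -> (((not (3*lim_1 != 2*u - 5)) -> (((not (lim_1 >= -11)) -> (u < 0 or 3*lim_1 >= 0)) and (lim_1 >= -11 -> (3*u < -24 or 3*lim_1 >= 0)))) and (3*lim_1 != 2*u - 5 -> (u < 0 or 6*lim_1 + 3*u >= 0)))) and ((not (3*h = 11 <-> lim_1 != 12)) -> (((not (6*h != 2*u - 32)) -> (((not (2*h >= -20)) -> (u < 0 or 6*h >= -27)) and (2*h >= -20 -> (3*u < -24 or 6*h >= -27)))) and (6*h != 2*u - 32 -> (u < 0 or 12*h + 3*u >= -54)))))
Answer: WP = forall lim_1. (((3*h = 11 <-> lim_1 != 12) -> (((not (3*lim_1 != 2*u - 5)) -> (((not (lim_1 >= -11)) -> (u < 0 or 3*lim_1 >= 0)) and (lim_1 >= -11 -> (3*u < -24 or 3*lim_1 >= 0)))) and (3*lim_1 != 2*u - 5 -> (u < 0 or 6*lim_1 + 3*u >= 0)))) and ((not (3*h = 11 <-> lim_1 != 12)) -> (((not (6*h != 2*u - 32)) -> (((not (2*h >= -20)) -> (u < 0 or 6*h >= -27)) and (2*h >= -20 -> (3*u < -24 or 6*h >= -27)))) and (6*h != 2*u - 32 -> (u < 0 or 12*h + 3*u >= -54)))))
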